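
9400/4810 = 1+459/481 = 1.95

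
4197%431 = 318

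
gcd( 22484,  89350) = 2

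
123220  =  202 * 610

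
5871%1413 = 219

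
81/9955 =81/9955=0.01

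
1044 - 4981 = - 3937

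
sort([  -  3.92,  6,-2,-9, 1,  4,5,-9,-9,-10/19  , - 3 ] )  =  [ - 9, - 9,-9, - 3.92, - 3,-2, - 10/19,1, 4 , 5 , 6]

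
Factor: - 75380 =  - 2^2 *5^1*3769^1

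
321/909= 107/303 =0.35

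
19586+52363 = 71949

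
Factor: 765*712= 2^3 *3^2 * 5^1*17^1*89^1 = 544680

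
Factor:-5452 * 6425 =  - 35029100 = -2^2 * 5^2*29^1*47^1*257^1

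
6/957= 2/319= 0.01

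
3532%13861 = 3532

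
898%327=244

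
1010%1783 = 1010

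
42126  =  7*6018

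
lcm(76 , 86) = 3268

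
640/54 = 11 + 23/27=11.85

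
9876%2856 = 1308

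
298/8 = 149/4=37.25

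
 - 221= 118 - 339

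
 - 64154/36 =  -32077/18 = - 1782.06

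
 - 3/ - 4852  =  3/4852 = 0.00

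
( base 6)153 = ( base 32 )25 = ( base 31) 27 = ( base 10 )69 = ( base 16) 45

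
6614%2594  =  1426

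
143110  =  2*71555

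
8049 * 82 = 660018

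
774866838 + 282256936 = 1057123774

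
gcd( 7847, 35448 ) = 7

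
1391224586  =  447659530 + 943565056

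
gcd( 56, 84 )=28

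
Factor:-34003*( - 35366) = 1202550098 = 2^1*  37^1 *919^1*17683^1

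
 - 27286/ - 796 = 13643/398= 34.28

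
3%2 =1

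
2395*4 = 9580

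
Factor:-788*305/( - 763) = 240340/763 =2^2*5^1*7^( - 1)*61^1*109^( - 1 )*197^1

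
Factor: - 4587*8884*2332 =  - 2^4*3^1  *11^2 * 53^1*139^1*2221^1 = - 95031117456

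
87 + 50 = 137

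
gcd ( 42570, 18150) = 330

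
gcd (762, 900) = 6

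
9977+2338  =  12315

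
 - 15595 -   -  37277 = 21682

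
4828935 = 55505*87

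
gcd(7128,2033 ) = 1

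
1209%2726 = 1209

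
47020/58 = 23510/29 = 810.69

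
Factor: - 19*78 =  - 1482 = - 2^1*3^1*13^1*19^1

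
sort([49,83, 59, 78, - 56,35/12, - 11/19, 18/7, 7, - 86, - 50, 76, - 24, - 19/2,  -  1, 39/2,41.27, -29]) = [ - 86, - 56, - 50, - 29, - 24 ,-19/2, - 1, - 11/19,18/7,35/12,7, 39/2 , 41.27, 49, 59, 76, 78 , 83] 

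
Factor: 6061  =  11^1* 19^1*29^1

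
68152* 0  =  0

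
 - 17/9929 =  - 17/9929 = - 0.00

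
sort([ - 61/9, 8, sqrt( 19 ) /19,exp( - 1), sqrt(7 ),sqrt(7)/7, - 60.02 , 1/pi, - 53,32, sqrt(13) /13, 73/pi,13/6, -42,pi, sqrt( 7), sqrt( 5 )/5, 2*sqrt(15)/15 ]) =[ - 60.02, - 53, - 42, - 61/9, sqrt(19)/19, sqrt(13 )/13,1/pi, exp( - 1), sqrt(7 ) /7, sqrt(5)/5, 2*sqrt( 15 )/15,13/6,sqrt(7),sqrt(7),pi,  8, 73/pi, 32]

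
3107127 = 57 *54511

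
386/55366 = 193/27683 =0.01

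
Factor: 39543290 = 2^1*5^1 * 31^1*199^1*641^1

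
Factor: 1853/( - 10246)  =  -2^( - 1) * 17^1*47^( - 1 )=- 17/94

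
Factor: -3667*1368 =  - 2^3*3^2*19^2*193^1 = - 5016456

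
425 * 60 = 25500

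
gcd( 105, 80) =5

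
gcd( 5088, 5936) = 848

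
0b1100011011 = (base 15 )380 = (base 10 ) 795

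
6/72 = 1/12 = 0.08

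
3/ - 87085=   -1 + 87082/87085 =- 0.00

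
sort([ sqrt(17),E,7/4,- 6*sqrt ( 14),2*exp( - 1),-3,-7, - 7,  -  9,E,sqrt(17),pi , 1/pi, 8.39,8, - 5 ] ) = [ - 6*sqrt( 14) ,-9,-7,-7, - 5,-3, 1/pi,2  *  exp(-1), 7/4,E, E,pi,  sqrt( 17 ),sqrt(  17 ),8,8.39]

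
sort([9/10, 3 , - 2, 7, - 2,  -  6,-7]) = [  -  7, - 6,- 2, - 2,9/10,  3,  7]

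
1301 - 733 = 568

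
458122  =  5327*86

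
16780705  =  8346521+8434184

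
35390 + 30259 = 65649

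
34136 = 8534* 4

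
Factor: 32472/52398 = 44/71 = 2^2*11^1*71^( - 1) 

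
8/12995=8/12995 =0.00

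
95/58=95/58 = 1.64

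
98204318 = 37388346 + 60815972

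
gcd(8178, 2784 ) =174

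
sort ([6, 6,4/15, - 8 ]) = [ - 8,4/15,6,6 ] 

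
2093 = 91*23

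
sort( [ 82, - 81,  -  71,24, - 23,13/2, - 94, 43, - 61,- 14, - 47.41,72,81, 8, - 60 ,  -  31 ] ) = [ - 94, - 81,  -  71, - 61 , - 60,  -  47.41 , - 31, - 23, - 14, 13/2,8, 24, 43,72,81, 82 ]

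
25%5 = 0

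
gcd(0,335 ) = 335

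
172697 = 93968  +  78729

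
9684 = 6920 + 2764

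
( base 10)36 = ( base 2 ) 100100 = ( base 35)11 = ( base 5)121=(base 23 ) 1D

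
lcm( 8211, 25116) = 426972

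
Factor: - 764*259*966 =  - 2^3*3^1*7^2 * 23^1 * 37^1* 191^1 = - 191148216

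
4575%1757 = 1061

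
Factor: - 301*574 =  -2^1*7^2* 41^1*43^1 = - 172774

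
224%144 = 80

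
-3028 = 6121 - 9149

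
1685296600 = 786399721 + 898896879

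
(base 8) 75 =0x3D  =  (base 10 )61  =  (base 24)2d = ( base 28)25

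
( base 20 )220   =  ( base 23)1DC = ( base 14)440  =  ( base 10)840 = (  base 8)1510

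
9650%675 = 200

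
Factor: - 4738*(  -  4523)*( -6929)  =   - 148488289846 = - 2^1*13^2 * 23^1*41^1*103^1*4523^1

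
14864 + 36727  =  51591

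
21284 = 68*313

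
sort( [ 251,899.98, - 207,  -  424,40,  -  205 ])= [  -  424  , - 207, - 205,  40, 251, 899.98 ] 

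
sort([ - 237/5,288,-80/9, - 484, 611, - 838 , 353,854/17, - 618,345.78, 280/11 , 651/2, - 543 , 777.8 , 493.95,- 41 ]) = [ - 838, - 618,-543, -484, - 237/5, - 41 , - 80/9,280/11,854/17, 288, 651/2,  345.78, 353,493.95,611, 777.8 ] 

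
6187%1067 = 852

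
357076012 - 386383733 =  - 29307721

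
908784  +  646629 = 1555413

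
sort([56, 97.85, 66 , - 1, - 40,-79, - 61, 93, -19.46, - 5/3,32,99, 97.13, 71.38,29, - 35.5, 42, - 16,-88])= [ - 88, - 79,-61, - 40,  -  35.5,-19.46, - 16 , - 5/3,-1, 29, 32 , 42, 56, 66,71.38,93,97.13, 97.85, 99] 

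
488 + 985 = 1473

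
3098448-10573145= - 7474697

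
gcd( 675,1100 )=25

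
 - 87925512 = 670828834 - 758754346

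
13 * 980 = 12740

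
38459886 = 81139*474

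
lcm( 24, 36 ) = 72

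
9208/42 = 219 + 5/21 = 219.24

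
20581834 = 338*60893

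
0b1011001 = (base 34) 2L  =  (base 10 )89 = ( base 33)2n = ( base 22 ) 41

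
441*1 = 441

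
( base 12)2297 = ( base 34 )3BH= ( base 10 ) 3859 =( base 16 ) F13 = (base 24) 6GJ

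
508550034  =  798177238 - 289627204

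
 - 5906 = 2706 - 8612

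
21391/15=21391/15 = 1426.07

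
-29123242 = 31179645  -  60302887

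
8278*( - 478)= - 3956884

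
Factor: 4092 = 2^2*3^1*11^1*31^1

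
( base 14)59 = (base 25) 34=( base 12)67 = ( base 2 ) 1001111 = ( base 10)79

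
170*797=135490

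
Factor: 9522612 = 2^2*3^2*11^1*139^1*173^1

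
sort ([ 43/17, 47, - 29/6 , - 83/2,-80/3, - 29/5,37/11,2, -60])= [ - 60 , - 83/2,- 80/3,-29/5, - 29/6,2,  43/17, 37/11,  47]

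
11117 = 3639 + 7478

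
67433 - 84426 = - 16993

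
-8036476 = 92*( - 87353)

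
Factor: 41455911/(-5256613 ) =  - 3^1*7^2 * 17^1*53^1 *313^1 * 5256613^( - 1) 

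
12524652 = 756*16567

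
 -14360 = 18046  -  32406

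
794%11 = 2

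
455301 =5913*77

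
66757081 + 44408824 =111165905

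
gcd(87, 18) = 3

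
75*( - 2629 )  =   - 197175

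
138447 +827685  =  966132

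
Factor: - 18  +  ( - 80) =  - 2^1 * 7^2 = -98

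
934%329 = 276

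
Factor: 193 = 193^1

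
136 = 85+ 51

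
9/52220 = 9/52220 = 0.00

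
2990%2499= 491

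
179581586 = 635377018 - 455795432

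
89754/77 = 12822/11 = 1165.64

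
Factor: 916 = 2^2*229^1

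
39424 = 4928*8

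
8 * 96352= 770816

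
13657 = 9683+3974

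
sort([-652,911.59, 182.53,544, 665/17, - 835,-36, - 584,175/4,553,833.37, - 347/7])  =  [ - 835, - 652, - 584, - 347/7, - 36,665/17, 175/4, 182.53,544,553,833.37, 911.59]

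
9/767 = 9/767 = 0.01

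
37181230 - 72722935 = -35541705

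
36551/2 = 18275 + 1/2 =18275.50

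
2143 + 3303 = 5446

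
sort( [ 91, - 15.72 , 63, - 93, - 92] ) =[ - 93,-92, -15.72, 63, 91 ] 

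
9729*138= 1342602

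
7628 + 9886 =17514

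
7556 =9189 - 1633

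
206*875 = 180250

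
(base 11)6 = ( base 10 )6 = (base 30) 6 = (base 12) 6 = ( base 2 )110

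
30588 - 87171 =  - 56583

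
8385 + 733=9118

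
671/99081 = 671/99081 = 0.01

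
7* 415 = 2905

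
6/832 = 3/416 = 0.01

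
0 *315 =0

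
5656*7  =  39592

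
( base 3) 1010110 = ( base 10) 822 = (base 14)42a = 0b1100110110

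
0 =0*668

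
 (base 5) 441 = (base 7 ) 232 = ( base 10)121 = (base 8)171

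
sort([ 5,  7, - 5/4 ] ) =[ - 5/4, 5,7]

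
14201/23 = 617 + 10/23 =617.43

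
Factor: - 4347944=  - 2^3*37^2 * 397^1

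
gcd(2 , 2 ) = 2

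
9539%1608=1499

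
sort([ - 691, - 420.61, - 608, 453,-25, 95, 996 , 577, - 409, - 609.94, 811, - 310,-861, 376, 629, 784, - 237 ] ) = [ - 861, - 691,-609.94,-608, - 420.61, - 409,-310, - 237, - 25, 95,376, 453,577 , 629, 784, 811,996 ] 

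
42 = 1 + 41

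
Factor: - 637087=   -  11^1 * 57917^1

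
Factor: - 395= - 5^1*79^1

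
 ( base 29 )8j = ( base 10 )251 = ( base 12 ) 18B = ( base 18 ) DH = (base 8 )373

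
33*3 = 99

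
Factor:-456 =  - 2^3*3^1*19^1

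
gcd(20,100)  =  20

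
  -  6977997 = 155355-7133352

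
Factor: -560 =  - 2^4*5^1*7^1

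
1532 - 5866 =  - 4334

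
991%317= 40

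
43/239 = 43/239  =  0.18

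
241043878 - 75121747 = 165922131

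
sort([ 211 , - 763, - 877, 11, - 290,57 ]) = [-877, - 763,-290,11,  57,211] 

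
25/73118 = 25/73118 = 0.00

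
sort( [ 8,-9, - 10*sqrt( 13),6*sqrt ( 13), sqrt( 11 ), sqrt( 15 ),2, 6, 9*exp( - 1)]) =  [ - 10*sqrt (13 ),-9, 2,9*exp( - 1), sqrt ( 11), sqrt( 15),  6, 8, 6 * sqrt(13)]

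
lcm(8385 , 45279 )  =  226395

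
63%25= 13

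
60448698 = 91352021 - 30903323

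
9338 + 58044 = 67382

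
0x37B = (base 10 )891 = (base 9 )1200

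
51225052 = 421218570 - 369993518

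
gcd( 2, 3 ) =1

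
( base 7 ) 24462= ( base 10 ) 6414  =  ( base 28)852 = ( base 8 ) 14416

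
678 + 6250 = 6928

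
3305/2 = 3305/2 = 1652.50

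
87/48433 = 87/48433 = 0.00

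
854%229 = 167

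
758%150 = 8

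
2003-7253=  - 5250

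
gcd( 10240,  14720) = 640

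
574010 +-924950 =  - 350940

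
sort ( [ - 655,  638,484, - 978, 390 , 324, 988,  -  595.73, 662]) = [  -  978,-655, - 595.73, 324 , 390, 484,638,662, 988] 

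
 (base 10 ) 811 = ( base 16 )32b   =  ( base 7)2236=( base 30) r1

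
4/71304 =1/17826 =0.00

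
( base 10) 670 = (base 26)PK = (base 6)3034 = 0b1010011110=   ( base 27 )OM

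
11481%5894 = 5587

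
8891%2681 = 848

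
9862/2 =4931 = 4931.00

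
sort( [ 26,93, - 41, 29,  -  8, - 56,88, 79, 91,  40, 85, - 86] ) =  [ - 86, - 56, - 41,-8 , 26,29,40, 79, 85 , 88,91,  93 ] 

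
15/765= 1/51 = 0.02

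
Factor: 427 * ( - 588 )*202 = -50717352 =-2^3*3^1*7^3*61^1  *  101^1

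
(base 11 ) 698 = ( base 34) OH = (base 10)833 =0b1101000001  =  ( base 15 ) 3a8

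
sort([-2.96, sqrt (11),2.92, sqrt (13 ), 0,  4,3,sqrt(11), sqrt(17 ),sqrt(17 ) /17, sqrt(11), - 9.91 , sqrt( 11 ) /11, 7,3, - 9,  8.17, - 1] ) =[ - 9.91, - 9, - 2.96,-1,0 , sqrt( 17)/17,sqrt(11) /11, 2.92 , 3,3,sqrt( 11) , sqrt(11),sqrt(11),sqrt(13 ), 4,sqrt( 17 ), 7, 8.17 ]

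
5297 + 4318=9615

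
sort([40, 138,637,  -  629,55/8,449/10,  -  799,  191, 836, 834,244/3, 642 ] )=[  -  799, - 629, 55/8 , 40, 449/10, 244/3,138,191,637 , 642,834,  836] 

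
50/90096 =25/45048= 0.00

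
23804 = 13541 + 10263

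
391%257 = 134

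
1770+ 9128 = 10898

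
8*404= 3232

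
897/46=39/2 = 19.50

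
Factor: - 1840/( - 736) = 2^(-1)*5^1 = 5/2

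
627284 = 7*89612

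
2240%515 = 180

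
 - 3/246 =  - 1/82 =- 0.01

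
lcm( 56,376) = 2632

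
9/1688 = 9/1688 = 0.01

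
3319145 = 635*5227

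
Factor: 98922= 2^1*3^1 *16487^1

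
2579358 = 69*37382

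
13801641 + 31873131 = 45674772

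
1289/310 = 4 + 49/310 =4.16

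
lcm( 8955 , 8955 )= 8955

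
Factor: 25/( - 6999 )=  - 3^( - 1) * 5^2 * 2333^(  -  1) 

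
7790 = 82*95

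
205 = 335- 130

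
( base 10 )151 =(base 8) 227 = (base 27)5g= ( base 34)4F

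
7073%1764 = 17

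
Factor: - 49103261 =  - 163^1*301247^1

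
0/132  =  0 = 0.00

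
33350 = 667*50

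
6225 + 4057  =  10282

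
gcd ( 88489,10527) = 1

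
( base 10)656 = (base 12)468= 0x290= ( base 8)1220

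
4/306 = 2/153 =0.01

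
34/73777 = 34/73777 = 0.00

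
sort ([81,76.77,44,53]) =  [ 44 , 53,  76.77,81 ]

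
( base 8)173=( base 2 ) 1111011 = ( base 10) 123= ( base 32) 3R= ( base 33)3O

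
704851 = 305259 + 399592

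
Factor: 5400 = 2^3*3^3*5^2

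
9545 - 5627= 3918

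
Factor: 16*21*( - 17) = - 5712 =- 2^4*3^1 *7^1*17^1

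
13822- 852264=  - 838442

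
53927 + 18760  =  72687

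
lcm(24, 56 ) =168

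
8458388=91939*92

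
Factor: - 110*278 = -2^2*5^1*11^1*139^1 = - 30580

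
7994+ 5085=13079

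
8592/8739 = 2864/2913=0.98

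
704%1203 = 704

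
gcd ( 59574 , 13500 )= 6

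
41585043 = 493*84351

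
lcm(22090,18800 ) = 883600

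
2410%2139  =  271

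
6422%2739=944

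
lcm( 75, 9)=225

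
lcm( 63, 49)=441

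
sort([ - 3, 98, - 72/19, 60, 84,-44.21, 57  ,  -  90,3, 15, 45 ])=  [ - 90, - 44.21, - 72/19,-3,3, 15,45, 57 , 60 , 84,98]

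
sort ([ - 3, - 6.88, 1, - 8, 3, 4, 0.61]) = [ - 8, - 6.88, - 3,0.61, 1 , 3,4] 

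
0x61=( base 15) 67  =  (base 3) 10121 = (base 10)97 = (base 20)4H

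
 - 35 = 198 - 233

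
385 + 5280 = 5665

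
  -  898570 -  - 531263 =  - 367307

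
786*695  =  546270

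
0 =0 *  (  -  44767 ) 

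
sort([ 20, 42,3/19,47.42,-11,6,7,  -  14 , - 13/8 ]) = [ - 14, - 11, - 13/8,3/19, 6, 7, 20, 42,47.42]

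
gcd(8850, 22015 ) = 5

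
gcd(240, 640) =80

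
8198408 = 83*98776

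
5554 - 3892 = 1662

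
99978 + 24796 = 124774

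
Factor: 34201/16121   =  7^( - 3) * 23^1*47^(-1 ) * 1487^1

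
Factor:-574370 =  -2^1*5^1*19^1 *3023^1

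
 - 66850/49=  - 9550/7 = - 1364.29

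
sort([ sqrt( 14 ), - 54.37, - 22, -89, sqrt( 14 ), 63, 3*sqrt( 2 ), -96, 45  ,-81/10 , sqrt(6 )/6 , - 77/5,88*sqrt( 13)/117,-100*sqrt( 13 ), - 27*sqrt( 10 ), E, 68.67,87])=[ - 100*sqrt ( 13), - 96, - 89, - 27*sqrt( 10 ),-54.37, - 22, - 77/5,-81/10,sqrt(6)/6, 88*sqrt(13)/117,  E , sqrt (14 ),sqrt(14 ), 3*sqrt( 2 ), 45, 63, 68.67, 87] 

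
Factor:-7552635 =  - 3^1*5^1*311^1*1619^1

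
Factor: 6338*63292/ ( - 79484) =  - 2^1*31^(-1)*641^( - 1)*3169^1*15823^1 = - 100286174/19871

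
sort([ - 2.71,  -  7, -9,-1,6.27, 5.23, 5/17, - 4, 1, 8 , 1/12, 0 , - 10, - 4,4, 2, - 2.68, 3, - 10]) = [ - 10, - 10, - 9,-7,  -  4, - 4, - 2.71, - 2.68  ,-1, 0, 1/12,  5/17, 1,2  ,  3, 4, 5.23,6.27,8]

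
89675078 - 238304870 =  - 148629792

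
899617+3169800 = 4069417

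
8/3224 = 1/403 =0.00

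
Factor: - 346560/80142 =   -  160/37 = - 2^5*5^1*37^( - 1) 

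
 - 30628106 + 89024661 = 58396555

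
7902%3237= 1428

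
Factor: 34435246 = 2^1 * 2399^1*7177^1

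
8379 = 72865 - 64486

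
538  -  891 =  - 353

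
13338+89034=102372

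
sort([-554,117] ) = [ - 554  ,  117] 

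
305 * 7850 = 2394250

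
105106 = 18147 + 86959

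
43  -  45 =-2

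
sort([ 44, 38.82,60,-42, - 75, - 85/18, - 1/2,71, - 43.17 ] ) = [ - 75, - 43.17,- 42,-85/18, - 1/2, 38.82,44, 60,71] 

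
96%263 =96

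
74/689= 74/689 =0.11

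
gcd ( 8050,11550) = 350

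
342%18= 0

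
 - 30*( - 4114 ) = 123420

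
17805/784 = 17805/784 = 22.71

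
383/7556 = 383/7556 = 0.05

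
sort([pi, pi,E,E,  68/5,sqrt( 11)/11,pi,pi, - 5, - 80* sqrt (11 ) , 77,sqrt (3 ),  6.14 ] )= [-80* sqrt( 11 ), - 5,  sqrt( 11)/11,sqrt( 3),E, E, pi,pi, pi, pi,6.14, 68/5, 77]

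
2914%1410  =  94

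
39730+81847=121577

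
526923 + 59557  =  586480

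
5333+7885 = 13218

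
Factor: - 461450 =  - 2^1*5^2*11^1 *839^1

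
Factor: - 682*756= -2^3*3^3*7^1 * 11^1*31^1 =- 515592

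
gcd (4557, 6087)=3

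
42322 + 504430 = 546752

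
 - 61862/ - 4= 30931/2 =15465.50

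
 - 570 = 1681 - 2251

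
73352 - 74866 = - 1514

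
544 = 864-320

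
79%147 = 79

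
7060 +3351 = 10411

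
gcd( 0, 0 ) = 0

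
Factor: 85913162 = 2^1*67^1*641143^1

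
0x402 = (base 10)1026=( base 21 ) 26I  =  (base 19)2g0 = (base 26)1dc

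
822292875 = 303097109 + 519195766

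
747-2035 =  - 1288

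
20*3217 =64340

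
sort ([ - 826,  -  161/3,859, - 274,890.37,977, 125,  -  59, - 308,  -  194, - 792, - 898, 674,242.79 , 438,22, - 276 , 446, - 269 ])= [ - 898, - 826, - 792,-308, - 276, - 274,-269, - 194, - 59, - 161/3,22,125, 242.79, 438,446 , 674,859,890.37 , 977] 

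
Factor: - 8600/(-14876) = 2^1 * 5^2 *43^1*3719^(-1) = 2150/3719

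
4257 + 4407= 8664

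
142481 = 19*7499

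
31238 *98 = 3061324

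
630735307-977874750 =-347139443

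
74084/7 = 10583 + 3/7=10583.43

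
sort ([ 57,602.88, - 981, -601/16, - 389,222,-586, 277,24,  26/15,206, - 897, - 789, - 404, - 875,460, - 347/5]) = [ - 981 , - 897,  -  875, - 789,-586,-404,  -  389,-347/5,  -  601/16,26/15,24,57, 206,222,277,460,602.88]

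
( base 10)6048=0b1011110100000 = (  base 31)693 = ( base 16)17A0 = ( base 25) 9gn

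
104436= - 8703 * ( - 12)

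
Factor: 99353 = 73^1*1361^1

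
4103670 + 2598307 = 6701977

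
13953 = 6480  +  7473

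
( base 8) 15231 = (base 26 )a1n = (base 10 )6809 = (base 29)82n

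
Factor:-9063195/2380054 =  - 2^(-1)*3^1*5^1*19^(-1) *97^1*6229^1*62633^( - 1) 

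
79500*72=5724000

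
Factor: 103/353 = 103^1*353^( - 1 ) 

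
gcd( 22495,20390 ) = 5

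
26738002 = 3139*8518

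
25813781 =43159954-17346173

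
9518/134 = 4759/67 = 71.03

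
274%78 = 40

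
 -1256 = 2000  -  3256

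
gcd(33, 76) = 1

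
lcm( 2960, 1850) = 14800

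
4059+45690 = 49749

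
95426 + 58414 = 153840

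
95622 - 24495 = 71127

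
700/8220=35/411= 0.09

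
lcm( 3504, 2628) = 10512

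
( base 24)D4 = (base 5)2231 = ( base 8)474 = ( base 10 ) 316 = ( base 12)224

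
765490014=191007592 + 574482422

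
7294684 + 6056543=13351227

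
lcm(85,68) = 340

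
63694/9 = 63694/9 = 7077.11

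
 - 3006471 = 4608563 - 7615034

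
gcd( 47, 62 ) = 1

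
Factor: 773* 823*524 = 333357796 =2^2 * 131^1*773^1*823^1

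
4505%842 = 295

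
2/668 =1/334=0.00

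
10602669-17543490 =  - 6940821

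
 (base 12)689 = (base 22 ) 201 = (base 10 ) 969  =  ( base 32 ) u9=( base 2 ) 1111001001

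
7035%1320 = 435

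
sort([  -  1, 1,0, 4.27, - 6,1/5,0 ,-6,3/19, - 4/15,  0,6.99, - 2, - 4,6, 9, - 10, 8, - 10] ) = [ - 10,-10, - 6, - 6, - 4, - 2,-1, - 4/15,0,0,0,3/19,1/5,1,  4.27,6,6.99, 8 , 9]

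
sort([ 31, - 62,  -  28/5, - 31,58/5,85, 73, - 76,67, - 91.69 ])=[ - 91.69, - 76, - 62,- 31, - 28/5, 58/5,31, 67,73, 85]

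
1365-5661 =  - 4296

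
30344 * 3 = 91032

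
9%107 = 9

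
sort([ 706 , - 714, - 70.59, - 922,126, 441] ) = [ - 922,-714, - 70.59,126,441, 706]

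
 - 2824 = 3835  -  6659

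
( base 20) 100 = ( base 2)110010000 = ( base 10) 400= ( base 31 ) cs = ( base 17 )169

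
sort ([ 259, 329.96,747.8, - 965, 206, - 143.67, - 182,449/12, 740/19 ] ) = [ - 965,- 182, - 143.67, 449/12 , 740/19, 206 , 259, 329.96,747.8 ] 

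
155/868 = 5/28  =  0.18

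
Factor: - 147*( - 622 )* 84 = 7680456 = 2^3*3^2*7^3*311^1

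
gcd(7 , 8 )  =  1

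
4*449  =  1796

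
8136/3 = 2712 = 2712.00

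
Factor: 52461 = 3^3 *29^1 * 67^1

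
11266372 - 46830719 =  - 35564347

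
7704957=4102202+3602755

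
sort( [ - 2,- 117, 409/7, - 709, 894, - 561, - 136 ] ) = [ - 709, - 561, - 136, - 117,-2  ,  409/7, 894 ]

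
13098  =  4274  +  8824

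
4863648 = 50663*96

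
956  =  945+11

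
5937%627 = 294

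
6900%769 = 748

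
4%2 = 0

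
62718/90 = 696+13/15 =696.87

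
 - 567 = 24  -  591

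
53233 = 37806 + 15427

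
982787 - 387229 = 595558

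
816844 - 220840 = 596004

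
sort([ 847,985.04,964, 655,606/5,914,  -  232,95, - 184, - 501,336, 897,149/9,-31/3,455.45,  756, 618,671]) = [ - 501,  -  232,- 184, - 31/3,149/9 , 95,606/5,  336,455.45,618,655,671, 756, 847,897,914, 964, 985.04] 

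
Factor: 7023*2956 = 2^2*3^1*739^1*2341^1= 20759988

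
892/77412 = 223/19353  =  0.01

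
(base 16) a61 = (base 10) 2657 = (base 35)25w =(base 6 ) 20145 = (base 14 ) D7B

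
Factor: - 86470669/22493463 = -3^ ( - 1)*67^1*1290607^1*7497821^ (-1 )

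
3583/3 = 3583/3 = 1194.33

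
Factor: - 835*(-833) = 5^1*7^2*17^1*167^1 = 695555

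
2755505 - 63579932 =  - 60824427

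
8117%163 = 130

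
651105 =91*7155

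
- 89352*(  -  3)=268056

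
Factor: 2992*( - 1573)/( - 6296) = 2^1*11^3*  13^1*17^1*787^( - 1 )  =  588302/787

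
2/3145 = 2/3145 = 0.00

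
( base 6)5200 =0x480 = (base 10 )1152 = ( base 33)11U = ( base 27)1FI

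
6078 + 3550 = 9628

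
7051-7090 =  - 39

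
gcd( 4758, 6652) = 2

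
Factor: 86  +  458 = 2^5 * 17^1 = 544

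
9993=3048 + 6945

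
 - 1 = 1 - 2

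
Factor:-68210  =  -2^1*5^1 *19^1 * 359^1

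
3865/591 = 6 +319/591 = 6.54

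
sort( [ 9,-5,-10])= [ - 10 ,  -  5,9 ] 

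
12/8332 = 3/2083= 0.00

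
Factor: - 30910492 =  - 2^2*19^1*406717^1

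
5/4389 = 5/4389  =  0.00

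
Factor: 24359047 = 23^1*281^1*3769^1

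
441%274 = 167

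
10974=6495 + 4479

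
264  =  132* 2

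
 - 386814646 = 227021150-613835796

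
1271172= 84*15133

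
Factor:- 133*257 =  - 7^1*19^1*257^1 = - 34181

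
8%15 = 8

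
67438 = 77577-10139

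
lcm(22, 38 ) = 418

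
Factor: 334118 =2^1*17^1*31^1*317^1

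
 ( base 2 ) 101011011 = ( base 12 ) 24B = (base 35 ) 9W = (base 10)347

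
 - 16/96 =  - 1/6=- 0.17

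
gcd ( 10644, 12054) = 6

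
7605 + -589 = 7016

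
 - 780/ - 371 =2+ 38/371 = 2.10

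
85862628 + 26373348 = 112235976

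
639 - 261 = 378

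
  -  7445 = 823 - 8268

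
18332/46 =398 + 12/23 = 398.52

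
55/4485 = 11/897  =  0.01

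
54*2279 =123066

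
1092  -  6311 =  - 5219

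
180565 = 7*25795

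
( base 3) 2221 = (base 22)3D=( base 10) 79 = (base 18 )47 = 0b1001111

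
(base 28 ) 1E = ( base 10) 42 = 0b101010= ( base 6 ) 110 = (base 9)46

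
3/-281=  - 1+278/281 =- 0.01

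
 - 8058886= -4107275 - 3951611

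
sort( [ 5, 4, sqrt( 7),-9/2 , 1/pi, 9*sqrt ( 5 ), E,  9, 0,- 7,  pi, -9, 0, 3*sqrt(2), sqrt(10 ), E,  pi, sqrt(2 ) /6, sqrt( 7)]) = [ - 9, - 7, - 9/2,  0,0,  sqrt(2)/6, 1/pi,  sqrt( 7), sqrt(7 ),E, E,pi , pi,sqrt( 10), 4, 3 * sqrt(2), 5,9, 9* sqrt(5 )]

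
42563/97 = 42563/97 = 438.79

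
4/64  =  1/16 = 0.06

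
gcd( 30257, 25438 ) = 79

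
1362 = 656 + 706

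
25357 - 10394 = 14963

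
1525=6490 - 4965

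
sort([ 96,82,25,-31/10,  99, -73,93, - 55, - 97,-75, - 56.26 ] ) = [-97, - 75, - 73,  -  56.26,  -  55, -31/10,25,82,93,96, 99]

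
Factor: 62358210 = 2^1*3^2*5^1*17^1*53^1 * 769^1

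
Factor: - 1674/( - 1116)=2^( - 1)*3^1  =  3/2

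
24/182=12/91 =0.13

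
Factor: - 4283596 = -2^2 * 1070899^1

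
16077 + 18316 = 34393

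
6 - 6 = 0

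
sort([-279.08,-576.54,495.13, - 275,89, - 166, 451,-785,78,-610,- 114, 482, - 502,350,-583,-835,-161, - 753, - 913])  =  [-913,- 835,- 785,-753, -610,  -  583,-576.54, - 502, - 279.08, - 275, - 166,  -  161,  -  114,78, 89, 350, 451, 482,  495.13] 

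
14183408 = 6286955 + 7896453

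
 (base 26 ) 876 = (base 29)6is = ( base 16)15dc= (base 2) 1010111011100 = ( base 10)5596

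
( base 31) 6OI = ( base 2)1100110000000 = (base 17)15A0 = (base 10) 6528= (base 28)894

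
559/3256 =559/3256 = 0.17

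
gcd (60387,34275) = 3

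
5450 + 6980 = 12430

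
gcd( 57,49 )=1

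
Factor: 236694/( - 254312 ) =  - 2^( - 2 )*3^1*83^(-1)*103^1 = -  309/332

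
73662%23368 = 3558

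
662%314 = 34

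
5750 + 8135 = 13885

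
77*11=847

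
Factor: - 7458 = -2^1*3^1  *11^1*113^1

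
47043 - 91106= - 44063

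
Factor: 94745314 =2^1*47372657^1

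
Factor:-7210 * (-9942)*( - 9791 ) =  - 2^2 * 3^1*5^1 * 7^1*103^1*1657^1*9791^1 = - 701836699620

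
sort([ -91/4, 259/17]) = [ - 91/4,259/17] 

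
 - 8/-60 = 2/15 = 0.13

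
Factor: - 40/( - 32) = 2^( - 2)*5^1 = 5/4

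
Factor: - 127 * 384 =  - 48768  =  - 2^7*3^1 *127^1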